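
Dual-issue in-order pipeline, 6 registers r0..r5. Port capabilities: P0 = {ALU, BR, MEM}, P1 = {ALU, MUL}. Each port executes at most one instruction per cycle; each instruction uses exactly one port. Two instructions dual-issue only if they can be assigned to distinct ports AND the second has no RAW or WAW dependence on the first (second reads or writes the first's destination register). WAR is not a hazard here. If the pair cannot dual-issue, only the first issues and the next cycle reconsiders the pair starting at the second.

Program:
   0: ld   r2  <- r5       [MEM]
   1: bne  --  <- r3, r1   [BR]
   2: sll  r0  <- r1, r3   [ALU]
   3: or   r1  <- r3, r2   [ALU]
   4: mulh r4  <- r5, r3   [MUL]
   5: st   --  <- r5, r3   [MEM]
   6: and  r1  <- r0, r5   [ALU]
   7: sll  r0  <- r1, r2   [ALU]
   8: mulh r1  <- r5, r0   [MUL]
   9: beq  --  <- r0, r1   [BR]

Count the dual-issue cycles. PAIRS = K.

c0: i0 ld  no-port MEM/BR
c1: i1+i2 bne sll  2-wide
c2: i3+i4 or mulh  2-wide
c3: i5+i6 st and  2-wide
c4: i7 sll  RAW r0
c5: i8 mulh  RAW r1
c6: i9 beq  tail

PAIRS = 3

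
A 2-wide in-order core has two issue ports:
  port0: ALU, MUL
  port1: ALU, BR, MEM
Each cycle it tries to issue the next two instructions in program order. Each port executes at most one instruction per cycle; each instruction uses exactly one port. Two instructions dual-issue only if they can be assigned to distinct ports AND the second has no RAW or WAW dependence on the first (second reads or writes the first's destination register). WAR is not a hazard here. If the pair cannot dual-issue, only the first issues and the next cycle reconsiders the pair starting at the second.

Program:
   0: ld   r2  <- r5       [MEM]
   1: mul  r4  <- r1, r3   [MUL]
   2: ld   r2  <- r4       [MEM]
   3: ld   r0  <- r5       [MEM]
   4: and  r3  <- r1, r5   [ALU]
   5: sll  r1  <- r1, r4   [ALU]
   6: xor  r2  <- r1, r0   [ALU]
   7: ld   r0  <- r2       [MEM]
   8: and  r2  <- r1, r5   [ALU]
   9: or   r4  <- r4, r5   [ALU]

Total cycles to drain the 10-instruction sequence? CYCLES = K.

0. ld mul @i0,i1  | 2-wide
1. ld @i2  | no-port MEM/MEM
2. ld and @i3,i4  | 2-wide
3. sll @i5  | RAW r1
4. xor @i6  | RAW r2
5. ld and @i7,i8  | 2-wide
6. or @i9  | tail

CYCLES = 7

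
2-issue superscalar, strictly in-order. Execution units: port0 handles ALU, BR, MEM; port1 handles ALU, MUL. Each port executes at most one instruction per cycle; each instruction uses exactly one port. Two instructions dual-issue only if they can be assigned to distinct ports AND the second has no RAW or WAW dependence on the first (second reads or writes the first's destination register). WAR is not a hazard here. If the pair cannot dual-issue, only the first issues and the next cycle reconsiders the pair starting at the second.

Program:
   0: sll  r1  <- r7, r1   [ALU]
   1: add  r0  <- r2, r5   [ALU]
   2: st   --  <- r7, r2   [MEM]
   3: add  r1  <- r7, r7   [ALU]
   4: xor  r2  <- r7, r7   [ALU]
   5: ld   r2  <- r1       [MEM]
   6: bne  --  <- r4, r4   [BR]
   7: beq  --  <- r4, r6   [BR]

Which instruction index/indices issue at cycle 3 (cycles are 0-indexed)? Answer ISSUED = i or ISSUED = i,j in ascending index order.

ISSUED = 5

c0: i0&i1 sll.ALU/add.ALU  pair
c1: i2&i3 st.MEM/add.ALU  pair
c2: i4 xor.ALU  WAW r2
c3: i5 ld.MEM  no-port MEM/BR
c4: i6 bne.BR  no-port BR/BR
c5: i7 beq.BR  tail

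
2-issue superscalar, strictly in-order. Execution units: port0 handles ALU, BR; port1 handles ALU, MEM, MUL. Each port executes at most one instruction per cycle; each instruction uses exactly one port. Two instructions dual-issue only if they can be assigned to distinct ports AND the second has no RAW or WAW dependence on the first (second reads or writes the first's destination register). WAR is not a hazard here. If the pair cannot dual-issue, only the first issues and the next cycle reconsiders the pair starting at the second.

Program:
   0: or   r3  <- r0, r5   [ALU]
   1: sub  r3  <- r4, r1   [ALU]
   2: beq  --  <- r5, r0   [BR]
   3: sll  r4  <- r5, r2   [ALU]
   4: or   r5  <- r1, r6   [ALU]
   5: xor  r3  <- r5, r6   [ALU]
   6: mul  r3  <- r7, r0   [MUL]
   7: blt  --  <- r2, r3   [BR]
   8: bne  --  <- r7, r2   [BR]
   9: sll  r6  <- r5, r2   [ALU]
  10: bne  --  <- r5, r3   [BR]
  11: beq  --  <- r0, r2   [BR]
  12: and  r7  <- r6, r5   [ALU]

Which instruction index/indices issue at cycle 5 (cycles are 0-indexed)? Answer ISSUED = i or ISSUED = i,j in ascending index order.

ISSUED = 7

t=0 i0:or.ALU ; WAW r3
t=1 i1&i2:sub.ALU beq.BR ; dual
t=2 i3&i4:sll.ALU or.ALU ; dual
t=3 i5:xor.ALU ; WAW r3
t=4 i6:mul.MUL ; RAW r3
t=5 i7:blt.BR ; no-port BR/BR
t=6 i8&i9:bne.BR sll.ALU ; dual
t=7 i10:bne.BR ; no-port BR/BR
t=8 i11&i12:beq.BR and.ALU ; dual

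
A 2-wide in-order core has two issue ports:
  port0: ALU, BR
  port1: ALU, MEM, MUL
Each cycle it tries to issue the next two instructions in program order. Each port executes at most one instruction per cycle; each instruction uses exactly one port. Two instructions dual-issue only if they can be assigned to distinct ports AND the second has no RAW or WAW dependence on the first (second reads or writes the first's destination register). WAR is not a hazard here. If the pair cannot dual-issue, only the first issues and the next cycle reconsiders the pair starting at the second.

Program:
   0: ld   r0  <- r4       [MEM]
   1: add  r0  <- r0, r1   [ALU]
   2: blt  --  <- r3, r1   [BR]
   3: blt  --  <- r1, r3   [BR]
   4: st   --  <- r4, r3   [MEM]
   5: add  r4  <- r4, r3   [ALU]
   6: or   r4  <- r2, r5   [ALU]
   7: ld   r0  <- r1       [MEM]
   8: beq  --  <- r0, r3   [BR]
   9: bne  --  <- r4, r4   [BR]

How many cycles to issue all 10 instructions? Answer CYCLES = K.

[0] i0  ld  -- RAW+WAW r0
[1] i1,i2  add blt  -- pair
[2] i3,i4  blt st  -- pair
[3] i5  add  -- WAW r4
[4] i6,i7  or ld  -- pair
[5] i8  beq  -- no-port BR/BR
[6] i9  bne  -- tail

CYCLES = 7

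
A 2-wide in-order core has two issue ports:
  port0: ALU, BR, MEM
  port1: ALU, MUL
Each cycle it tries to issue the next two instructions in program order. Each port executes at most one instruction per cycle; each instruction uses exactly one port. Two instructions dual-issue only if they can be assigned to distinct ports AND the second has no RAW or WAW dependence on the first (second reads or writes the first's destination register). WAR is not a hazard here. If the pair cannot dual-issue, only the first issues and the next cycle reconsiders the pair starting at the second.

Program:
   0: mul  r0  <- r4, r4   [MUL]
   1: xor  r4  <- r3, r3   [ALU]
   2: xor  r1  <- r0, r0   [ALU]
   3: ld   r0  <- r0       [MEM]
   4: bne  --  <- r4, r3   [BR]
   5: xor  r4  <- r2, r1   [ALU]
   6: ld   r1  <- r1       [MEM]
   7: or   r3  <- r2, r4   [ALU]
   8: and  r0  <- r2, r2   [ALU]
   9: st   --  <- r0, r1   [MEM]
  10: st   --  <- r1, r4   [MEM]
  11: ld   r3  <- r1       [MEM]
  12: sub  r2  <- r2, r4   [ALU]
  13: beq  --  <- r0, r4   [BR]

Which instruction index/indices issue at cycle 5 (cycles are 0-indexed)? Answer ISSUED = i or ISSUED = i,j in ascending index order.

#0 head=0: mul;xor i0/i1 pair
#1 head=2: xor;ld i2/i3 pair
#2 head=4: bne;xor i4/i5 pair
#3 head=6: ld;or i6/i7 pair
#4 head=8: and i8 RAW r0
#5 head=9: st i9 no-port MEM/MEM
#6 head=10: st i10 no-port MEM/MEM
#7 head=11: ld;sub i11/i12 pair
#8 head=13: beq i13 tail

ISSUED = 9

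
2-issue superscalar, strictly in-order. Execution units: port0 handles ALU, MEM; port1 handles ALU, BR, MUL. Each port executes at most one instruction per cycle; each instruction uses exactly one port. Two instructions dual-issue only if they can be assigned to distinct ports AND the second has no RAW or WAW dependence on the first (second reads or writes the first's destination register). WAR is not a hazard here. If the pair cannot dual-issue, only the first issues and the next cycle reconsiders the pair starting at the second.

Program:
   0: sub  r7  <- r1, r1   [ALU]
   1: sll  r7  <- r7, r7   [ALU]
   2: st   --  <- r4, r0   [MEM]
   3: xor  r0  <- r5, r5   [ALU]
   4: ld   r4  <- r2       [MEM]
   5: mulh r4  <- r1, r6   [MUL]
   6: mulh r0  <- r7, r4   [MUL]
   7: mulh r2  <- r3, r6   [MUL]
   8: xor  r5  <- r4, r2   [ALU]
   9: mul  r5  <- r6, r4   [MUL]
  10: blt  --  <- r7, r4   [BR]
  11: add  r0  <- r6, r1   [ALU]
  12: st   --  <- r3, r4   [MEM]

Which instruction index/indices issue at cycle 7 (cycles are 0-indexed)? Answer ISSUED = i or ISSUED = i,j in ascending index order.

ISSUED = 9

#0 head=0: sub.ALU i0 RAW+WAW r7
#1 head=1: sll.ALU+st.MEM i1+i2 pair
#2 head=3: xor.ALU+ld.MEM i3+i4 pair
#3 head=5: mulh.MUL i5 no-port MUL/MUL
#4 head=6: mulh.MUL i6 no-port MUL/MUL
#5 head=7: mulh.MUL i7 RAW r2
#6 head=8: xor.ALU i8 WAW r5
#7 head=9: mul.MUL i9 no-port MUL/BR
#8 head=10: blt.BR+add.ALU i10+i11 pair
#9 head=12: st.MEM i12 tail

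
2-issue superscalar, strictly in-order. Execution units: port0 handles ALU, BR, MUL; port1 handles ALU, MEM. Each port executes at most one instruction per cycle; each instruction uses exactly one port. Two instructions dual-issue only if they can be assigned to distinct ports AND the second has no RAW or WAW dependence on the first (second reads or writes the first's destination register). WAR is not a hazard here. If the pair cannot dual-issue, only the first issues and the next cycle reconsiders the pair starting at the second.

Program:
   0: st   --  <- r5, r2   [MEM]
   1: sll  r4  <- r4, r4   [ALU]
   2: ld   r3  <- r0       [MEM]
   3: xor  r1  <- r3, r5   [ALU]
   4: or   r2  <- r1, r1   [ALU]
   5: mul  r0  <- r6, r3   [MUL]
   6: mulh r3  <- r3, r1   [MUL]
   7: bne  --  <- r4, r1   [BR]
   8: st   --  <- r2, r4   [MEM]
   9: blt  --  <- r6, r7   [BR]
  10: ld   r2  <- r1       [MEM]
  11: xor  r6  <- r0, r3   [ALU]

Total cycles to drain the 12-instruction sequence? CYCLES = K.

CYCLES = 8

t=0 i0/i1:st.MEM sll.ALU ; dual
t=1 i2:ld.MEM ; RAW r3
t=2 i3:xor.ALU ; RAW r1
t=3 i4/i5:or.ALU mul.MUL ; dual
t=4 i6:mulh.MUL ; no-port MUL/BR
t=5 i7/i8:bne.BR st.MEM ; dual
t=6 i9/i10:blt.BR ld.MEM ; dual
t=7 i11:xor.ALU ; tail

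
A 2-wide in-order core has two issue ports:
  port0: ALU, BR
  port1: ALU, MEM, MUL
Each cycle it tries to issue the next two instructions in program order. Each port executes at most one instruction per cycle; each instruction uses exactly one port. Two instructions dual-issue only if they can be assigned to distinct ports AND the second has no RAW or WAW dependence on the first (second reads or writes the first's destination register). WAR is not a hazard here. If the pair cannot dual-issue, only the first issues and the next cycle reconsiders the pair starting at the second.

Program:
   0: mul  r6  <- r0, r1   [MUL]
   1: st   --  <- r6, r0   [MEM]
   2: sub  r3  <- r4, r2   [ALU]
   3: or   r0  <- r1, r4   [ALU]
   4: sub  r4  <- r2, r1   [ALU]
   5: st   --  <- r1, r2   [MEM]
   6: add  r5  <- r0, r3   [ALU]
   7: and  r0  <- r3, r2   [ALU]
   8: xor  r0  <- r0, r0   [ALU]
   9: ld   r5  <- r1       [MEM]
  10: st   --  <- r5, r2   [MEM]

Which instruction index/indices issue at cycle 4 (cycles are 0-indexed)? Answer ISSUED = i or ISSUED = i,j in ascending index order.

[0] i0  mul.MUL  -- no-port MUL/MEM
[1] i1+i2  st.MEM+sub.ALU  -- pair
[2] i3+i4  or.ALU+sub.ALU  -- pair
[3] i5+i6  st.MEM+add.ALU  -- pair
[4] i7  and.ALU  -- RAW+WAW r0
[5] i8+i9  xor.ALU+ld.MEM  -- pair
[6] i10  st.MEM  -- tail

ISSUED = 7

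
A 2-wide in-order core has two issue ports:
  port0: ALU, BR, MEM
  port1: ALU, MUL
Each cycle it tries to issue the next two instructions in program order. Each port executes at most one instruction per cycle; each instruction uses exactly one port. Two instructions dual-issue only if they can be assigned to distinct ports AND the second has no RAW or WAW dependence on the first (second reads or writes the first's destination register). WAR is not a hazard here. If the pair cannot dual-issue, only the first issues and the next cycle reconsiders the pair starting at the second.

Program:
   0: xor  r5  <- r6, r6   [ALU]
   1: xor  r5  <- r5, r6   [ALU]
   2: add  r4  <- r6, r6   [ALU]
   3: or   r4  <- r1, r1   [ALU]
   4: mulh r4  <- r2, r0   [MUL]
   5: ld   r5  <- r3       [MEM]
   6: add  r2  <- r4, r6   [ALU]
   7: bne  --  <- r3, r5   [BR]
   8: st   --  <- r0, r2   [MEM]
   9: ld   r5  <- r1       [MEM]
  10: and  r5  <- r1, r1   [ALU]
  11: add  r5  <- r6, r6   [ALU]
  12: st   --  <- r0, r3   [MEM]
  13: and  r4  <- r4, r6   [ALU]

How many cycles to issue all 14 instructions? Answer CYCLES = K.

CYCLES = 10

[0] i0  xor.ALU  -- RAW+WAW r5
[1] i1,i2  xor.ALU;add.ALU  -- dual
[2] i3  or.ALU  -- WAW r4
[3] i4,i5  mulh.MUL;ld.MEM  -- dual
[4] i6,i7  add.ALU;bne.BR  -- dual
[5] i8  st.MEM  -- no-port MEM/MEM
[6] i9  ld.MEM  -- WAW r5
[7] i10  and.ALU  -- WAW r5
[8] i11,i12  add.ALU;st.MEM  -- dual
[9] i13  and.ALU  -- tail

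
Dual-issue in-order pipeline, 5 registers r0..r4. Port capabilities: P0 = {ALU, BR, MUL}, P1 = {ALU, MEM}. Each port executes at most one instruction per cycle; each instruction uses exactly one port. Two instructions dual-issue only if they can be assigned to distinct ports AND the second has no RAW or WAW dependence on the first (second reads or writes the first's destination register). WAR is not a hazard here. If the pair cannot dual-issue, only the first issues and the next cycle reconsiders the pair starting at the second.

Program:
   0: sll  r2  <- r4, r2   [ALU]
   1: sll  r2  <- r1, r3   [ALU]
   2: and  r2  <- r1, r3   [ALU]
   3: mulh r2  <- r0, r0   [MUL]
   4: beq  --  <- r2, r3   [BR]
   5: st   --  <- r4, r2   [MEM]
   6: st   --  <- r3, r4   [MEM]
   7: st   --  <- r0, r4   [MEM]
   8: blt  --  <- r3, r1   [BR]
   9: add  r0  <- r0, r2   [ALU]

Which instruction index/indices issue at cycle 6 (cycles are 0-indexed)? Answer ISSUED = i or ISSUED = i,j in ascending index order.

ISSUED = 7,8

t=0 i0:sll ; WAW r2
t=1 i1:sll ; WAW r2
t=2 i2:and ; WAW r2
t=3 i3:mulh ; no-port MUL/BR
t=4 i4,i5:beq/st ; dual
t=5 i6:st ; no-port MEM/MEM
t=6 i7,i8:st/blt ; dual
t=7 i9:add ; tail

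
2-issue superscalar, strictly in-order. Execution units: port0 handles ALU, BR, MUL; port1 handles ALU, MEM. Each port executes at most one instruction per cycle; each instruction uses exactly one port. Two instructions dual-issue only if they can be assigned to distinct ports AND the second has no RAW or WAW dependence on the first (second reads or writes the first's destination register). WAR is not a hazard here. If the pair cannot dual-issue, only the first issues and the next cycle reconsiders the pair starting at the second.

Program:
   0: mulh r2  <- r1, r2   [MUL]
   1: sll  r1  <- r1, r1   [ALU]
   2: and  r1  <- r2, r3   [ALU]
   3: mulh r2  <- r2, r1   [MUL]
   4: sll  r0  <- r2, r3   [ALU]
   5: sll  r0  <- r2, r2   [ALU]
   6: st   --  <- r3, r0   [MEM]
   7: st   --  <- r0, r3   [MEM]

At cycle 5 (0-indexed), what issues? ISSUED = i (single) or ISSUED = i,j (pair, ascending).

ISSUED = 6

  cy0 -> i0+i1 (mulh;sll) dual
  cy1 -> i2 (and) RAW r1
  cy2 -> i3 (mulh) RAW r2
  cy3 -> i4 (sll) WAW r0
  cy4 -> i5 (sll) RAW r0
  cy5 -> i6 (st) no-port MEM/MEM
  cy6 -> i7 (st) tail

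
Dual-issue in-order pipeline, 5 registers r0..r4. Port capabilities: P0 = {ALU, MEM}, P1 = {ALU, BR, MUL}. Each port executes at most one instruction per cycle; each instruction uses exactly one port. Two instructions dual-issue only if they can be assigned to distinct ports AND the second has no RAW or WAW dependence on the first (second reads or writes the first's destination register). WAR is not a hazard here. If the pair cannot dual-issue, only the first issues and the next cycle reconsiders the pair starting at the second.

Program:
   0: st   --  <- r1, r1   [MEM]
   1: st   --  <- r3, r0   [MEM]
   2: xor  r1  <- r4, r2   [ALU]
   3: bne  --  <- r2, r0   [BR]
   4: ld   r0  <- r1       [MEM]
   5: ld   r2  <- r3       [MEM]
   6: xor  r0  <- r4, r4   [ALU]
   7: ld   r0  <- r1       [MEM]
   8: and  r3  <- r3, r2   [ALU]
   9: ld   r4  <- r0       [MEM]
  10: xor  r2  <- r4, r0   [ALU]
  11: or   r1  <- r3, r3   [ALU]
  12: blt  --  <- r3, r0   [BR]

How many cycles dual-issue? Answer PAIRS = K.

t=0 i0:st.MEM ; no-port MEM/MEM
t=1 i1,i2:st.MEM/xor.ALU ; pair
t=2 i3,i4:bne.BR/ld.MEM ; pair
t=3 i5,i6:ld.MEM/xor.ALU ; pair
t=4 i7,i8:ld.MEM/and.ALU ; pair
t=5 i9:ld.MEM ; RAW r4
t=6 i10,i11:xor.ALU/or.ALU ; pair
t=7 i12:blt.BR ; tail

PAIRS = 5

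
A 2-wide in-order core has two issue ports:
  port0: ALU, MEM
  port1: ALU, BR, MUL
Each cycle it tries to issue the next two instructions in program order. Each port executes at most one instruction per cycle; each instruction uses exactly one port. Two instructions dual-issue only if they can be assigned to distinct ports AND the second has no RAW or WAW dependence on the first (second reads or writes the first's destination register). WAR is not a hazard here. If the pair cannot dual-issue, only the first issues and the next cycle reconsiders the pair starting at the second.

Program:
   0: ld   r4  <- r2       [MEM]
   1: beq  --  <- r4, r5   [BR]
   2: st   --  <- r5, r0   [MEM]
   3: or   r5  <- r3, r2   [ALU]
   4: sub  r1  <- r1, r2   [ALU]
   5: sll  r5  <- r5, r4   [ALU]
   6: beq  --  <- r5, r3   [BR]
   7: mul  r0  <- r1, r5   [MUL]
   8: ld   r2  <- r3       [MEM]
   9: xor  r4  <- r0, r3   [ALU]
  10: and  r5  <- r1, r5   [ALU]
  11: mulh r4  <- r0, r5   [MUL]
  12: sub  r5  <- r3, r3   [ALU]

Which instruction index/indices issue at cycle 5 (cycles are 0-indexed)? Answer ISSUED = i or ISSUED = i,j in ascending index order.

  cy0 -> i0 (ld) RAW r4
  cy1 -> i1/i2 (beq st) dual
  cy2 -> i3/i4 (or sub) dual
  cy3 -> i5 (sll) RAW r5
  cy4 -> i6 (beq) no-port BR/MUL
  cy5 -> i7/i8 (mul ld) dual
  cy6 -> i9/i10 (xor and) dual
  cy7 -> i11/i12 (mulh sub) dual

ISSUED = 7,8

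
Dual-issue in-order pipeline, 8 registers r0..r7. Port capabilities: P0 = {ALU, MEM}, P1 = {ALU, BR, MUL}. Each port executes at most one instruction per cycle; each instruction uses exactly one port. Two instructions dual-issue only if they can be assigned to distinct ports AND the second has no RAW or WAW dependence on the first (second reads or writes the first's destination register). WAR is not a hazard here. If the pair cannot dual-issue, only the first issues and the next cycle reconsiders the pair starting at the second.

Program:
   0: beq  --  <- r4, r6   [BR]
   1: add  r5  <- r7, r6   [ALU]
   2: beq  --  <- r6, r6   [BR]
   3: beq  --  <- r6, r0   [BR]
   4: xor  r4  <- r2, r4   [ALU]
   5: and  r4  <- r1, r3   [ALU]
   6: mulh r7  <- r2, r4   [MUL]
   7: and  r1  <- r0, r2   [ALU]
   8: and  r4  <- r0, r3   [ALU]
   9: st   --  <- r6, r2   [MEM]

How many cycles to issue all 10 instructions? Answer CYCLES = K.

CYCLES = 6

c0: i0&i1 beq.BR/add.ALU  dual
c1: i2 beq.BR  no-port BR/BR
c2: i3&i4 beq.BR/xor.ALU  dual
c3: i5 and.ALU  RAW r4
c4: i6&i7 mulh.MUL/and.ALU  dual
c5: i8&i9 and.ALU/st.MEM  dual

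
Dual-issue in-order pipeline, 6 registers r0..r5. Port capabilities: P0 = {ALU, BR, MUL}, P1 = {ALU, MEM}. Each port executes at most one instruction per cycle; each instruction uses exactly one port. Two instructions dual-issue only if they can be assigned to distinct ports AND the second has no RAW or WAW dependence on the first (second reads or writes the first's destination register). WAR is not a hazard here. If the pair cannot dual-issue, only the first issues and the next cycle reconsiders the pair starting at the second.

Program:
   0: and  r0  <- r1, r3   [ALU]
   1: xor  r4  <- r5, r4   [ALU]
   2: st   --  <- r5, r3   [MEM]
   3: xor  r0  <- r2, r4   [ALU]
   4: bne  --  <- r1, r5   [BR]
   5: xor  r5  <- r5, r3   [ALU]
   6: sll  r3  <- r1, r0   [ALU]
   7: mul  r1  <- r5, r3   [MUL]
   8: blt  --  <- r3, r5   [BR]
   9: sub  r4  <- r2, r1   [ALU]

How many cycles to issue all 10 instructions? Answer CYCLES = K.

CYCLES = 6

#0 head=0: and.ALU xor.ALU i0,i1 2-wide
#1 head=2: st.MEM xor.ALU i2,i3 2-wide
#2 head=4: bne.BR xor.ALU i4,i5 2-wide
#3 head=6: sll.ALU i6 RAW r3
#4 head=7: mul.MUL i7 no-port MUL/BR
#5 head=8: blt.BR sub.ALU i8,i9 2-wide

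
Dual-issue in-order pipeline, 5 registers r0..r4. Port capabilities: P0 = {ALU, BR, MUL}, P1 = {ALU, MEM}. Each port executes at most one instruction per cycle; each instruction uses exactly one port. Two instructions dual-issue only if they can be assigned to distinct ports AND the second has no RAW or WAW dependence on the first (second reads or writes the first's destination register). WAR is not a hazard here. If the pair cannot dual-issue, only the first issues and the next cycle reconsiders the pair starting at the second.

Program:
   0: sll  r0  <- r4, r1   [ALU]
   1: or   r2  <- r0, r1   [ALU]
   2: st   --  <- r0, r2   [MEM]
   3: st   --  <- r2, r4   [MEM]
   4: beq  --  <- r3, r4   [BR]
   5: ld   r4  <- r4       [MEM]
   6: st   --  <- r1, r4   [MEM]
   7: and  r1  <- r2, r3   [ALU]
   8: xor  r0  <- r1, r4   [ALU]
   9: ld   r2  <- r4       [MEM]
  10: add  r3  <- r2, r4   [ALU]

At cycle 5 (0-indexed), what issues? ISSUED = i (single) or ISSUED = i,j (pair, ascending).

ISSUED = 6,7

#0 head=0: sll i0 RAW r0
#1 head=1: or i1 RAW r2
#2 head=2: st i2 no-port MEM/MEM
#3 head=3: st+beq i3,i4 2-wide
#4 head=5: ld i5 no-port MEM/MEM
#5 head=6: st+and i6,i7 2-wide
#6 head=8: xor+ld i8,i9 2-wide
#7 head=10: add i10 tail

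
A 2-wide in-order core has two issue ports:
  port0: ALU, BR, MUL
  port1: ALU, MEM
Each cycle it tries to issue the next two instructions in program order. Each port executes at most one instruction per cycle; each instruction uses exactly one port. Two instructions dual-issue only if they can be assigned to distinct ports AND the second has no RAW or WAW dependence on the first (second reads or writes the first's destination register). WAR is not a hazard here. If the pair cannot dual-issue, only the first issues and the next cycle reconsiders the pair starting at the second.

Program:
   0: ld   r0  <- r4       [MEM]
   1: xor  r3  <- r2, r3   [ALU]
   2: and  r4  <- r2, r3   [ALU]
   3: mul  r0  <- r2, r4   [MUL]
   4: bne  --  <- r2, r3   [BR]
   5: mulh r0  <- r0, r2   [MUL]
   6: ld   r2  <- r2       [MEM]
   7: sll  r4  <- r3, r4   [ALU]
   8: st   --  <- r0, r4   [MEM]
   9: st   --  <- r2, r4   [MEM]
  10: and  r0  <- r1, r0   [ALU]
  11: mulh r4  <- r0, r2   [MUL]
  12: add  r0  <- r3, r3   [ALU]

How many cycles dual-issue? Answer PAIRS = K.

t=0 i0+i1:ld.MEM+xor.ALU ; 2-wide
t=1 i2:and.ALU ; RAW r4
t=2 i3:mul.MUL ; no-port MUL/BR
t=3 i4:bne.BR ; no-port BR/MUL
t=4 i5+i6:mulh.MUL+ld.MEM ; 2-wide
t=5 i7:sll.ALU ; RAW r4
t=6 i8:st.MEM ; no-port MEM/MEM
t=7 i9+i10:st.MEM+and.ALU ; 2-wide
t=8 i11+i12:mulh.MUL+add.ALU ; 2-wide

PAIRS = 4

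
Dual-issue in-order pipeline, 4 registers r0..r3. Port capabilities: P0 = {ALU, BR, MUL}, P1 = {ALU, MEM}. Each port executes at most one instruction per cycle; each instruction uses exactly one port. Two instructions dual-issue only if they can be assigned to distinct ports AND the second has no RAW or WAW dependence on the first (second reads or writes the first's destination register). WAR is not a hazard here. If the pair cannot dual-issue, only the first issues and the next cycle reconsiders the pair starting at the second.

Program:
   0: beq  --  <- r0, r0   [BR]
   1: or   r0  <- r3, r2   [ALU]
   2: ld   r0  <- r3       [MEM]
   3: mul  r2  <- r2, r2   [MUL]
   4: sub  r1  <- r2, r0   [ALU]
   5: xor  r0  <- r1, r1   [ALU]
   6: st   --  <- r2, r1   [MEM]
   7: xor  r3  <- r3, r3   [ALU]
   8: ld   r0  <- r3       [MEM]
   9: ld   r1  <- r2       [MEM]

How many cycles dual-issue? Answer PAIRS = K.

#0 head=0: beq+or i0,i1 pair
#1 head=2: ld+mul i2,i3 pair
#2 head=4: sub i4 RAW r1
#3 head=5: xor+st i5,i6 pair
#4 head=7: xor i7 RAW r3
#5 head=8: ld i8 no-port MEM/MEM
#6 head=9: ld i9 tail

PAIRS = 3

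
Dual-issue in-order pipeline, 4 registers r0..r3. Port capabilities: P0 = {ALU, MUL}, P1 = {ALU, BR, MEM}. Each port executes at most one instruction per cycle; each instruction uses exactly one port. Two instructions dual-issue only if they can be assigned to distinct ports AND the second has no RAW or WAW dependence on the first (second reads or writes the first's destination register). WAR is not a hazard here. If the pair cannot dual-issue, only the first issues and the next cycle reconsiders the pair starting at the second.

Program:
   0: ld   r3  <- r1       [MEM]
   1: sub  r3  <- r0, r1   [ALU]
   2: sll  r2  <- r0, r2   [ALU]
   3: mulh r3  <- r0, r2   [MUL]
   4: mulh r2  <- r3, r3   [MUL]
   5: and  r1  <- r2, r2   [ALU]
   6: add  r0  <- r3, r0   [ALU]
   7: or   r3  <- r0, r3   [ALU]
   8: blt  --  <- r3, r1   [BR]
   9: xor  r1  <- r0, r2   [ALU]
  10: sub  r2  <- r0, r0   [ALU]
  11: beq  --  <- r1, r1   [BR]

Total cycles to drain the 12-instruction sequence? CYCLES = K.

[0] i0  ld  -- WAW r3
[1] i1&i2  sub+sll  -- pair
[2] i3  mulh  -- no-port MUL/MUL
[3] i4  mulh  -- RAW r2
[4] i5&i6  and+add  -- pair
[5] i7  or  -- RAW r3
[6] i8&i9  blt+xor  -- pair
[7] i10&i11  sub+beq  -- pair

CYCLES = 8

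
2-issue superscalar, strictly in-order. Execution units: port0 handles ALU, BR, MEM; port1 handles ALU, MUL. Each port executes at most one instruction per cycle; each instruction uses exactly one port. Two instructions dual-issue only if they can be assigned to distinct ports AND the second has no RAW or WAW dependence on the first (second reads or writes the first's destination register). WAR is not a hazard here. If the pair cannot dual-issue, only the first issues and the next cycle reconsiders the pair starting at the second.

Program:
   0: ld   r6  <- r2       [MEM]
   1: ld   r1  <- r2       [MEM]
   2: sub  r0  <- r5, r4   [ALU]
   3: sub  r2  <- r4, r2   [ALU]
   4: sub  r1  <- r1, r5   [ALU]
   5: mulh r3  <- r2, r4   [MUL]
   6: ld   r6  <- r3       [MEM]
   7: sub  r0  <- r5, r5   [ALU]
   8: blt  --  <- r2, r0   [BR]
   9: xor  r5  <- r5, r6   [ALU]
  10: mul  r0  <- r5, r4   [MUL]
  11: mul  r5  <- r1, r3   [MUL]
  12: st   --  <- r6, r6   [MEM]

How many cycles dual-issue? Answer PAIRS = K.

PAIRS = 5

  cy0 -> i0 (ld) no-port MEM/MEM
  cy1 -> i1&i2 (ld sub) 2-wide
  cy2 -> i3&i4 (sub sub) 2-wide
  cy3 -> i5 (mulh) RAW r3
  cy4 -> i6&i7 (ld sub) 2-wide
  cy5 -> i8&i9 (blt xor) 2-wide
  cy6 -> i10 (mul) no-port MUL/MUL
  cy7 -> i11&i12 (mul st) 2-wide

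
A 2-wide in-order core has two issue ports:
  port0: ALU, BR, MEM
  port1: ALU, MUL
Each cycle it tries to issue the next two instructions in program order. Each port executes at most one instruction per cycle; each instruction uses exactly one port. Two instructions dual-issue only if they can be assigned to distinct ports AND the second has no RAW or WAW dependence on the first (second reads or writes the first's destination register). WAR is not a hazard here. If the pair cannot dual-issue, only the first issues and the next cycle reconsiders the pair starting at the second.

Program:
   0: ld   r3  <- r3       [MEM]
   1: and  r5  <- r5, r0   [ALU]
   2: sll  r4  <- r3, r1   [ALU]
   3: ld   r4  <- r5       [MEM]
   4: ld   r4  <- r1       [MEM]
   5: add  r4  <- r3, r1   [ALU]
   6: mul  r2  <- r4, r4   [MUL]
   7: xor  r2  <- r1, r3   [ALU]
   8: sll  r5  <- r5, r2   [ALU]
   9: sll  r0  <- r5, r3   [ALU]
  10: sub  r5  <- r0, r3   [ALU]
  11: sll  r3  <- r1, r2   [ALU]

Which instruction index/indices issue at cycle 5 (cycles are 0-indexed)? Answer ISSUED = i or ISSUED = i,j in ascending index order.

#0 head=0: ld and i0+i1 2-wide
#1 head=2: sll i2 WAW r4
#2 head=3: ld i3 no-port MEM/MEM
#3 head=4: ld i4 WAW r4
#4 head=5: add i5 RAW r4
#5 head=6: mul i6 WAW r2
#6 head=7: xor i7 RAW r2
#7 head=8: sll i8 RAW r5
#8 head=9: sll i9 RAW r0
#9 head=10: sub sll i10+i11 2-wide

ISSUED = 6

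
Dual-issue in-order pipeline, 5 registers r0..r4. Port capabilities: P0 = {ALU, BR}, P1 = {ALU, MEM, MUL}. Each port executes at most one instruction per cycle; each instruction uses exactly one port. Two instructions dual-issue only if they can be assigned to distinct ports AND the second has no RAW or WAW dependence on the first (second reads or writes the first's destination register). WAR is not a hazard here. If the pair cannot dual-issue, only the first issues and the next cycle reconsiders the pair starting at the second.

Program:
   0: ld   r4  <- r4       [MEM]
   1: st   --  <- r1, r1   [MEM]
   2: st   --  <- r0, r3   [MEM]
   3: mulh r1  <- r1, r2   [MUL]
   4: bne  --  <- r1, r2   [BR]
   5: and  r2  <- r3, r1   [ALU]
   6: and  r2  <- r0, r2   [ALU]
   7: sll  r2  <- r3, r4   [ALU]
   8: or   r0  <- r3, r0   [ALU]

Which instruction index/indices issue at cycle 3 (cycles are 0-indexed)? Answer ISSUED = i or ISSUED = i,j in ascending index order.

ISSUED = 3

  cy0 -> i0 (ld.MEM) no-port MEM/MEM
  cy1 -> i1 (st.MEM) no-port MEM/MEM
  cy2 -> i2 (st.MEM) no-port MEM/MUL
  cy3 -> i3 (mulh.MUL) RAW r1
  cy4 -> i4,i5 (bne.BR and.ALU) dual
  cy5 -> i6 (and.ALU) WAW r2
  cy6 -> i7,i8 (sll.ALU or.ALU) dual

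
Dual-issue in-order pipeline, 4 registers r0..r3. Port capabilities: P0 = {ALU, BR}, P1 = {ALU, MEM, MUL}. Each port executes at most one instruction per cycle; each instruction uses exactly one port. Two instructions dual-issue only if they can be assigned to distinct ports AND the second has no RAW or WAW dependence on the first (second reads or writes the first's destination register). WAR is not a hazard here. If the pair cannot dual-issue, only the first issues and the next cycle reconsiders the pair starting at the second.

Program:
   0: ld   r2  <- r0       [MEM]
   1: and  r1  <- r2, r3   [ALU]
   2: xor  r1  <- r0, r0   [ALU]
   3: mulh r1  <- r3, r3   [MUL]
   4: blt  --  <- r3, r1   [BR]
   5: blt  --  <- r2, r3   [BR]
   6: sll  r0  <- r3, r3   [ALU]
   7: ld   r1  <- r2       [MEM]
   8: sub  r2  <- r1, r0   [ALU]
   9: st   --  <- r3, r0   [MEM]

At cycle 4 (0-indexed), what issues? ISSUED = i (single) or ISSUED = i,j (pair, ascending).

[0] i0  ld  -- RAW r2
[1] i1  and  -- WAW r1
[2] i2  xor  -- WAW r1
[3] i3  mulh  -- RAW r1
[4] i4  blt  -- no-port BR/BR
[5] i5&i6  blt;sll  -- pair
[6] i7  ld  -- RAW r1
[7] i8&i9  sub;st  -- pair

ISSUED = 4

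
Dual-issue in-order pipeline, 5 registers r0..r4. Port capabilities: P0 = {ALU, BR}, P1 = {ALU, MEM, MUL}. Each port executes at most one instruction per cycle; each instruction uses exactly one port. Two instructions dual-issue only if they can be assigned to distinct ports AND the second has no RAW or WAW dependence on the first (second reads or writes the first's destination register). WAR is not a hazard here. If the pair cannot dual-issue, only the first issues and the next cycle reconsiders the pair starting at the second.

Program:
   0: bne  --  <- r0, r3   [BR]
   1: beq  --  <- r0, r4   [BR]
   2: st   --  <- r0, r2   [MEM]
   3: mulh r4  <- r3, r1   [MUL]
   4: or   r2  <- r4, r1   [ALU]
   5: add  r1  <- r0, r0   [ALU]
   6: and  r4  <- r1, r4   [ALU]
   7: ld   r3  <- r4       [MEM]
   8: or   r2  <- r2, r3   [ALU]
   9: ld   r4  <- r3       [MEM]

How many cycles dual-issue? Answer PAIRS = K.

PAIRS = 3

0. bne @i0  | no-port BR/BR
1. beq/st @i1+i2  | dual
2. mulh @i3  | RAW r4
3. or/add @i4+i5  | dual
4. and @i6  | RAW r4
5. ld @i7  | RAW r3
6. or/ld @i8+i9  | dual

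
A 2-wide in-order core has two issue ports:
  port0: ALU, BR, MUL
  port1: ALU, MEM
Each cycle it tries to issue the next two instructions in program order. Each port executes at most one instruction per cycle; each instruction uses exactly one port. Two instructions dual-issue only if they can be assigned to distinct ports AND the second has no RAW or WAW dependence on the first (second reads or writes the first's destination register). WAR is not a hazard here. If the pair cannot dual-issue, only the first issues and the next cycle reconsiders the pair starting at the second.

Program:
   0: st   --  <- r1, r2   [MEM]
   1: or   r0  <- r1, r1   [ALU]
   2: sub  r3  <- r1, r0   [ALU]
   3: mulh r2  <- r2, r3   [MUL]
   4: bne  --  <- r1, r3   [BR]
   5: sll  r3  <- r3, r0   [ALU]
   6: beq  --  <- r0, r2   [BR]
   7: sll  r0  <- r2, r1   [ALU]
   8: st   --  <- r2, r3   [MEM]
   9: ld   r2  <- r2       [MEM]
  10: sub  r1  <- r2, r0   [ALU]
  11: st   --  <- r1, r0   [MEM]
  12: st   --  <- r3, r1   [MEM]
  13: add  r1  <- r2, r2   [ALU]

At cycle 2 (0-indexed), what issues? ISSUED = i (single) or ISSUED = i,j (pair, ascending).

0. st.MEM or.ALU @i0,i1  | pair
1. sub.ALU @i2  | RAW r3
2. mulh.MUL @i3  | no-port MUL/BR
3. bne.BR sll.ALU @i4,i5  | pair
4. beq.BR sll.ALU @i6,i7  | pair
5. st.MEM @i8  | no-port MEM/MEM
6. ld.MEM @i9  | RAW r2
7. sub.ALU @i10  | RAW r1
8. st.MEM @i11  | no-port MEM/MEM
9. st.MEM add.ALU @i12,i13  | pair

ISSUED = 3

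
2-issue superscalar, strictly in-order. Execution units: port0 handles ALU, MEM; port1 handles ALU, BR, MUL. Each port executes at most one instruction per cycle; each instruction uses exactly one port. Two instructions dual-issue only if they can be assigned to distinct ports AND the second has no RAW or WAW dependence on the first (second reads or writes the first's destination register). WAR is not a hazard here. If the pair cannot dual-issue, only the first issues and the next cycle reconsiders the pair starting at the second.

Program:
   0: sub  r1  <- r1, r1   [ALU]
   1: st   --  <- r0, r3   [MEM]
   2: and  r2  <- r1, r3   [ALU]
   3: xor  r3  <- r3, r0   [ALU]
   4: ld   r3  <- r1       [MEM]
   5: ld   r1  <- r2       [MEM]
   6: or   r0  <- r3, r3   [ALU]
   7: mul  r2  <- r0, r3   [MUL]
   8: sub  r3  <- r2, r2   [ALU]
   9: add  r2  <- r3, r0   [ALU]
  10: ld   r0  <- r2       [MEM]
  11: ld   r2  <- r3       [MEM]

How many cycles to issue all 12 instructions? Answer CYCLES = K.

CYCLES = 9

0. sub/st @i0&i1  | dual
1. and/xor @i2&i3  | dual
2. ld @i4  | no-port MEM/MEM
3. ld/or @i5&i6  | dual
4. mul @i7  | RAW r2
5. sub @i8  | RAW r3
6. add @i9  | RAW r2
7. ld @i10  | no-port MEM/MEM
8. ld @i11  | tail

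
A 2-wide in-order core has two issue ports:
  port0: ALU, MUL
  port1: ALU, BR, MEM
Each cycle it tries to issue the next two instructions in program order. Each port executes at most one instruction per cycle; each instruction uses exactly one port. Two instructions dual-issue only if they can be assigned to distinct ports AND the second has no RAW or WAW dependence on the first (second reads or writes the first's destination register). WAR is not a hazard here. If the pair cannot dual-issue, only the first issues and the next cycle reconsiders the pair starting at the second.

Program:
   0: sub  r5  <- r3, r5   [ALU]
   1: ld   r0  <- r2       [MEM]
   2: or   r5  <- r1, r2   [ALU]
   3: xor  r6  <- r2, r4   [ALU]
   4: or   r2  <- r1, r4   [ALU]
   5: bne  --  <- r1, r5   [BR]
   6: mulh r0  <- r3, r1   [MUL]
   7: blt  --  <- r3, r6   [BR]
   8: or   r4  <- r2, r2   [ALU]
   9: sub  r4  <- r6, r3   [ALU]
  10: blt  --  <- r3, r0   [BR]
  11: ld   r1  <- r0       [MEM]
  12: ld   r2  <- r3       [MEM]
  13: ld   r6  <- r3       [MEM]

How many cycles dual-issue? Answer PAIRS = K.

PAIRS = 5

  cy0 -> i0+i1 (sub;ld) 2-wide
  cy1 -> i2+i3 (or;xor) 2-wide
  cy2 -> i4+i5 (or;bne) 2-wide
  cy3 -> i6+i7 (mulh;blt) 2-wide
  cy4 -> i8 (or) WAW r4
  cy5 -> i9+i10 (sub;blt) 2-wide
  cy6 -> i11 (ld) no-port MEM/MEM
  cy7 -> i12 (ld) no-port MEM/MEM
  cy8 -> i13 (ld) tail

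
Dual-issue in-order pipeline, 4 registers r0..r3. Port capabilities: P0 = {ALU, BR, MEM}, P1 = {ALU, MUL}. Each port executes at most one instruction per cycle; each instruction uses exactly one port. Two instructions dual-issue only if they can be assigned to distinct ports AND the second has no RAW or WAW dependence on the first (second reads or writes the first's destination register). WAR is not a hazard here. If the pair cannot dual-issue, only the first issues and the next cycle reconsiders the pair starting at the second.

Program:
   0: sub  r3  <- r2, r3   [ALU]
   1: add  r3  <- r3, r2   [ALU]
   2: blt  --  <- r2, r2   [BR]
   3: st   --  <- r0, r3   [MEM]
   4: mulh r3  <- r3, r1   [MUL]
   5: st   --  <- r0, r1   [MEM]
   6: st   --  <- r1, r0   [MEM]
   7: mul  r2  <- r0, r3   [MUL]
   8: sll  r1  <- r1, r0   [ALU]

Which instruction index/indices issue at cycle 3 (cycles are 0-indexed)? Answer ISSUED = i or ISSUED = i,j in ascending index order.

ISSUED = 5

0. sub.ALU @i0  | RAW+WAW r3
1. add.ALU/blt.BR @i1/i2  | pair
2. st.MEM/mulh.MUL @i3/i4  | pair
3. st.MEM @i5  | no-port MEM/MEM
4. st.MEM/mul.MUL @i6/i7  | pair
5. sll.ALU @i8  | tail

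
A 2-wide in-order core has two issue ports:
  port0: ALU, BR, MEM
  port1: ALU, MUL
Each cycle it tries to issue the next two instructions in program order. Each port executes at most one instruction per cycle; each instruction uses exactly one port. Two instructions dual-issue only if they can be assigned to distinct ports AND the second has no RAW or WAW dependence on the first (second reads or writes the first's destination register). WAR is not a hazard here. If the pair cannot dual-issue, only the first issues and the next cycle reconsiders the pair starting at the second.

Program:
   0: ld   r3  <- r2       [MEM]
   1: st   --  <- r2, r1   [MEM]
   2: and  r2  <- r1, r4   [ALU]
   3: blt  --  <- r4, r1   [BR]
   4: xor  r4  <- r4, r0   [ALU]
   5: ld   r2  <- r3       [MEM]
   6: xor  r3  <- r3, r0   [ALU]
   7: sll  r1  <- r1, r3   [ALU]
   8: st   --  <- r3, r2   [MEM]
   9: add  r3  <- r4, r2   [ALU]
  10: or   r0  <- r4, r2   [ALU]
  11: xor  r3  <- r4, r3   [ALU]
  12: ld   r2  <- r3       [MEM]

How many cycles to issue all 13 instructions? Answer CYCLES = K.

#0 head=0: ld.MEM i0 no-port MEM/MEM
#1 head=1: st.MEM+and.ALU i1&i2 dual
#2 head=3: blt.BR+xor.ALU i3&i4 dual
#3 head=5: ld.MEM+xor.ALU i5&i6 dual
#4 head=7: sll.ALU+st.MEM i7&i8 dual
#5 head=9: add.ALU+or.ALU i9&i10 dual
#6 head=11: xor.ALU i11 RAW r3
#7 head=12: ld.MEM i12 tail

CYCLES = 8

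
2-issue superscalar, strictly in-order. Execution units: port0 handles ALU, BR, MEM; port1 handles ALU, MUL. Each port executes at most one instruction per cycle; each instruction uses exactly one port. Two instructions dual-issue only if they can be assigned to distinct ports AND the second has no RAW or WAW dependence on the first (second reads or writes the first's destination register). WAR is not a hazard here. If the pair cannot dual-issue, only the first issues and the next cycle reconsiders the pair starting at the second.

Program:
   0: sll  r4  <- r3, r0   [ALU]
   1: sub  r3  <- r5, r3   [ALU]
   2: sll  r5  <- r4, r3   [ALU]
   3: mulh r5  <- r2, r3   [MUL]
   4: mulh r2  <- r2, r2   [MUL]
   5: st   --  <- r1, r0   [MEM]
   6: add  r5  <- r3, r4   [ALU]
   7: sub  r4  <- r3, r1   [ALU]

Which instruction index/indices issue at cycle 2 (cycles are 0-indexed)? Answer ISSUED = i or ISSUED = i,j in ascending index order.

ISSUED = 3

0. sll.ALU sub.ALU @i0+i1  | pair
1. sll.ALU @i2  | WAW r5
2. mulh.MUL @i3  | no-port MUL/MUL
3. mulh.MUL st.MEM @i4+i5  | pair
4. add.ALU sub.ALU @i6+i7  | pair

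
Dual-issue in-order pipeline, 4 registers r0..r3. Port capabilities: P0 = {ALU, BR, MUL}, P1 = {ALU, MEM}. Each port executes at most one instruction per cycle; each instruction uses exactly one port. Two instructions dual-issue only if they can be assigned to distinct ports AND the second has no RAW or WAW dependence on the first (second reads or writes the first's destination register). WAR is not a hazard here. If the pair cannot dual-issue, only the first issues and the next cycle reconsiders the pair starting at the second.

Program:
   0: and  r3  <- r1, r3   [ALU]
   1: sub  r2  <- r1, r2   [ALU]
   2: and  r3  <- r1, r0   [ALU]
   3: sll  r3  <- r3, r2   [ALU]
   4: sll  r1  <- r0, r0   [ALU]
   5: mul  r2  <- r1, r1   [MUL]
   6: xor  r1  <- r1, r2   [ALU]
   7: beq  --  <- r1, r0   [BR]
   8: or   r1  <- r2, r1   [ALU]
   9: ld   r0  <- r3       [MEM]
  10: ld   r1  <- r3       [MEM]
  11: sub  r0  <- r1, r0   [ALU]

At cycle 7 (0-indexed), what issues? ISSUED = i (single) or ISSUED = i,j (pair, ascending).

ISSUED = 10

  cy0 -> i0+i1 (and sub) dual
  cy1 -> i2 (and) RAW+WAW r3
  cy2 -> i3+i4 (sll sll) dual
  cy3 -> i5 (mul) RAW r2
  cy4 -> i6 (xor) RAW r1
  cy5 -> i7+i8 (beq or) dual
  cy6 -> i9 (ld) no-port MEM/MEM
  cy7 -> i10 (ld) RAW r1
  cy8 -> i11 (sub) tail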